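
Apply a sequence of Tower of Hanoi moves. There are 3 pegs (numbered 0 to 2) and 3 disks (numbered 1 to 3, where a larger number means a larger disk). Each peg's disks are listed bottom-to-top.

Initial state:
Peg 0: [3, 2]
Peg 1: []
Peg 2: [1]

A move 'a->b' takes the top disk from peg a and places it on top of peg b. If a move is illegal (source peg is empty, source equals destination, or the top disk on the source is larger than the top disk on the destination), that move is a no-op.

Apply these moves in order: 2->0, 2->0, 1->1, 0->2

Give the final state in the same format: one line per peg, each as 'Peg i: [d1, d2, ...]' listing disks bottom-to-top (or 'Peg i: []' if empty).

Answer: Peg 0: [3, 2]
Peg 1: []
Peg 2: [1]

Derivation:
After move 1 (2->0):
Peg 0: [3, 2, 1]
Peg 1: []
Peg 2: []

After move 2 (2->0):
Peg 0: [3, 2, 1]
Peg 1: []
Peg 2: []

After move 3 (1->1):
Peg 0: [3, 2, 1]
Peg 1: []
Peg 2: []

After move 4 (0->2):
Peg 0: [3, 2]
Peg 1: []
Peg 2: [1]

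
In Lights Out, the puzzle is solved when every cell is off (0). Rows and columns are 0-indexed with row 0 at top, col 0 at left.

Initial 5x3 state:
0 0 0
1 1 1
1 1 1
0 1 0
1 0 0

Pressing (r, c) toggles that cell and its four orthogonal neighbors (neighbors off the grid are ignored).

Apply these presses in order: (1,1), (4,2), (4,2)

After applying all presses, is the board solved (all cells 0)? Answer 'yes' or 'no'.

After press 1 at (1,1):
0 1 0
0 0 0
1 0 1
0 1 0
1 0 0

After press 2 at (4,2):
0 1 0
0 0 0
1 0 1
0 1 1
1 1 1

After press 3 at (4,2):
0 1 0
0 0 0
1 0 1
0 1 0
1 0 0

Lights still on: 5

Answer: no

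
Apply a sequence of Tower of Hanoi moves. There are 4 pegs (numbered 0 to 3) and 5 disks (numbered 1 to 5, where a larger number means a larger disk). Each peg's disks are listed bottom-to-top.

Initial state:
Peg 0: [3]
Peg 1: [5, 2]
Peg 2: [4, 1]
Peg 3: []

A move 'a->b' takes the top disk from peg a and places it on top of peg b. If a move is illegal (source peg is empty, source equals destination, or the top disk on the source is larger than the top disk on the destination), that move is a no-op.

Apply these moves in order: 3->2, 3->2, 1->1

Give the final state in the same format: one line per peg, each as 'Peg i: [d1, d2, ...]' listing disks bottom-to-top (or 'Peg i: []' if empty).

After move 1 (3->2):
Peg 0: [3]
Peg 1: [5, 2]
Peg 2: [4, 1]
Peg 3: []

After move 2 (3->2):
Peg 0: [3]
Peg 1: [5, 2]
Peg 2: [4, 1]
Peg 3: []

After move 3 (1->1):
Peg 0: [3]
Peg 1: [5, 2]
Peg 2: [4, 1]
Peg 3: []

Answer: Peg 0: [3]
Peg 1: [5, 2]
Peg 2: [4, 1]
Peg 3: []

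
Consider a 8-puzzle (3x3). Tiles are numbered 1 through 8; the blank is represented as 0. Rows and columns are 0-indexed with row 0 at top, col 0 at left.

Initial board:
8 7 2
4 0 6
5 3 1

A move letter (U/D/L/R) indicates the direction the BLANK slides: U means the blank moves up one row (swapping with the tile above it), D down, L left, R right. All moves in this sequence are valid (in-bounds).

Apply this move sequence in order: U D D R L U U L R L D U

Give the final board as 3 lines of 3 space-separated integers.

Answer: 0 8 2
4 7 6
5 3 1

Derivation:
After move 1 (U):
8 0 2
4 7 6
5 3 1

After move 2 (D):
8 7 2
4 0 6
5 3 1

After move 3 (D):
8 7 2
4 3 6
5 0 1

After move 4 (R):
8 7 2
4 3 6
5 1 0

After move 5 (L):
8 7 2
4 3 6
5 0 1

After move 6 (U):
8 7 2
4 0 6
5 3 1

After move 7 (U):
8 0 2
4 7 6
5 3 1

After move 8 (L):
0 8 2
4 7 6
5 3 1

After move 9 (R):
8 0 2
4 7 6
5 3 1

After move 10 (L):
0 8 2
4 7 6
5 3 1

After move 11 (D):
4 8 2
0 7 6
5 3 1

After move 12 (U):
0 8 2
4 7 6
5 3 1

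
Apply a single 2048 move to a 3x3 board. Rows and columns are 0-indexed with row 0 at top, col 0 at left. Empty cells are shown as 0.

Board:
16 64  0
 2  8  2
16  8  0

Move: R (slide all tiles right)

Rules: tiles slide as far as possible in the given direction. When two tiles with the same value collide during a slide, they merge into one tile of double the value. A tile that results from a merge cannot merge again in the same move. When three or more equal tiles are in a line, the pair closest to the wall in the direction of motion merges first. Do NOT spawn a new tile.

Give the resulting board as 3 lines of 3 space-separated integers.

Answer:  0 16 64
 2  8  2
 0 16  8

Derivation:
Slide right:
row 0: [16, 64, 0] -> [0, 16, 64]
row 1: [2, 8, 2] -> [2, 8, 2]
row 2: [16, 8, 0] -> [0, 16, 8]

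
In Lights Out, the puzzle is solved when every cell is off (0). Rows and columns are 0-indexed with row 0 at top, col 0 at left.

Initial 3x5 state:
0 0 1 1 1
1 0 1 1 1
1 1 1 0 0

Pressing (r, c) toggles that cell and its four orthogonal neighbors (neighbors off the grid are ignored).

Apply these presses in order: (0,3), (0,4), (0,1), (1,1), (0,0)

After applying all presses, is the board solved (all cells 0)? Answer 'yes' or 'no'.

Answer: no

Derivation:
After press 1 at (0,3):
0 0 0 0 0
1 0 1 0 1
1 1 1 0 0

After press 2 at (0,4):
0 0 0 1 1
1 0 1 0 0
1 1 1 0 0

After press 3 at (0,1):
1 1 1 1 1
1 1 1 0 0
1 1 1 0 0

After press 4 at (1,1):
1 0 1 1 1
0 0 0 0 0
1 0 1 0 0

After press 5 at (0,0):
0 1 1 1 1
1 0 0 0 0
1 0 1 0 0

Lights still on: 7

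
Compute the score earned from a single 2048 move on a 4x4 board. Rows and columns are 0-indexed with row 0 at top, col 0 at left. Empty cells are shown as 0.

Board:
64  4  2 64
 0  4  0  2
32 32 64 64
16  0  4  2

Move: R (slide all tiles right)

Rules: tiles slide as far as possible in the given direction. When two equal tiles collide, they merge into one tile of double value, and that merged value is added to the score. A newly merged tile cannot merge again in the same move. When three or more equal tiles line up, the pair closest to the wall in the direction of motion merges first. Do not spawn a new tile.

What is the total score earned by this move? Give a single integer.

Answer: 192

Derivation:
Slide right:
row 0: [64, 4, 2, 64] -> [64, 4, 2, 64]  score +0 (running 0)
row 1: [0, 4, 0, 2] -> [0, 0, 4, 2]  score +0 (running 0)
row 2: [32, 32, 64, 64] -> [0, 0, 64, 128]  score +192 (running 192)
row 3: [16, 0, 4, 2] -> [0, 16, 4, 2]  score +0 (running 192)
Board after move:
 64   4   2  64
  0   0   4   2
  0   0  64 128
  0  16   4   2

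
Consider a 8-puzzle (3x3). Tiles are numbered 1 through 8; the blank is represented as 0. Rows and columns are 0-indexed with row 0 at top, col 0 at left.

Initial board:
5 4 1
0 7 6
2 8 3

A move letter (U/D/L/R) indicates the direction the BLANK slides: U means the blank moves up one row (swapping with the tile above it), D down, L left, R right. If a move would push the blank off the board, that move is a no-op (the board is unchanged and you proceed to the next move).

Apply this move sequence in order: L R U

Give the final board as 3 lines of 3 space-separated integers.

Answer: 5 0 1
7 4 6
2 8 3

Derivation:
After move 1 (L):
5 4 1
0 7 6
2 8 3

After move 2 (R):
5 4 1
7 0 6
2 8 3

After move 3 (U):
5 0 1
7 4 6
2 8 3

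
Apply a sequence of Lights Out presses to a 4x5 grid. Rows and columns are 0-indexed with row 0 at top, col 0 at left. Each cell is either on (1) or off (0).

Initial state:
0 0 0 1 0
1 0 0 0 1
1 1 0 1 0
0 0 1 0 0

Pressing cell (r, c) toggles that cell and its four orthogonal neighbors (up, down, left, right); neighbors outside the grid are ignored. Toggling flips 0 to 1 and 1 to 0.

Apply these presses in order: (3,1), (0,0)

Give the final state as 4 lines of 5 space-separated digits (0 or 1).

After press 1 at (3,1):
0 0 0 1 0
1 0 0 0 1
1 0 0 1 0
1 1 0 0 0

After press 2 at (0,0):
1 1 0 1 0
0 0 0 0 1
1 0 0 1 0
1 1 0 0 0

Answer: 1 1 0 1 0
0 0 0 0 1
1 0 0 1 0
1 1 0 0 0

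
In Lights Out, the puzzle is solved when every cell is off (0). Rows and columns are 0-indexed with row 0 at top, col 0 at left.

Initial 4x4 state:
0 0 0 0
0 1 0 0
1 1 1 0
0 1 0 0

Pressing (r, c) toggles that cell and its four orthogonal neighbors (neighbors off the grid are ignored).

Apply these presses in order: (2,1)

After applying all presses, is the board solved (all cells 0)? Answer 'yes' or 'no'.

After press 1 at (2,1):
0 0 0 0
0 0 0 0
0 0 0 0
0 0 0 0

Lights still on: 0

Answer: yes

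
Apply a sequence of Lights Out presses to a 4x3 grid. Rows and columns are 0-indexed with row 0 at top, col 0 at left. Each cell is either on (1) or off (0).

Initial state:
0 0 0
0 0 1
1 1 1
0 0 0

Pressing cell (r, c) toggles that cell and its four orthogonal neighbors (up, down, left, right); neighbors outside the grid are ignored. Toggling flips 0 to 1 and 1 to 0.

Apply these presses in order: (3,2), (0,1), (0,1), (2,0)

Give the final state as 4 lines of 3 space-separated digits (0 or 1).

After press 1 at (3,2):
0 0 0
0 0 1
1 1 0
0 1 1

After press 2 at (0,1):
1 1 1
0 1 1
1 1 0
0 1 1

After press 3 at (0,1):
0 0 0
0 0 1
1 1 0
0 1 1

After press 4 at (2,0):
0 0 0
1 0 1
0 0 0
1 1 1

Answer: 0 0 0
1 0 1
0 0 0
1 1 1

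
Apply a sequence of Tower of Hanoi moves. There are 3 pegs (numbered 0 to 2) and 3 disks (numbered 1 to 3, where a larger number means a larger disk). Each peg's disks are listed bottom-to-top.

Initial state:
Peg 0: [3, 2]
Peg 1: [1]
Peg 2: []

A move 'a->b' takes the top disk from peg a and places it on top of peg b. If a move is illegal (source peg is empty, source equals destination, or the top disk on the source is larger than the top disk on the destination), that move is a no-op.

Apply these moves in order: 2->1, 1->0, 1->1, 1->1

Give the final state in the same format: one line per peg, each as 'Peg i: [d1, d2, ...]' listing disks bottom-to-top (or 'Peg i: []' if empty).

Answer: Peg 0: [3, 2, 1]
Peg 1: []
Peg 2: []

Derivation:
After move 1 (2->1):
Peg 0: [3, 2]
Peg 1: [1]
Peg 2: []

After move 2 (1->0):
Peg 0: [3, 2, 1]
Peg 1: []
Peg 2: []

After move 3 (1->1):
Peg 0: [3, 2, 1]
Peg 1: []
Peg 2: []

After move 4 (1->1):
Peg 0: [3, 2, 1]
Peg 1: []
Peg 2: []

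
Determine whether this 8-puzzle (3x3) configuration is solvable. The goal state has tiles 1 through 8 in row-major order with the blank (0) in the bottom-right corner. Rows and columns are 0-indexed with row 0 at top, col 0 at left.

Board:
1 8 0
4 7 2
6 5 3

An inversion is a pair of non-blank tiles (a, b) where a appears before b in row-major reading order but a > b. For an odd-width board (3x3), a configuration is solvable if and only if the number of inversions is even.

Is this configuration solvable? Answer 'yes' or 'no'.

Inversions (pairs i<j in row-major order where tile[i] > tile[j] > 0): 15
15 is odd, so the puzzle is not solvable.

Answer: no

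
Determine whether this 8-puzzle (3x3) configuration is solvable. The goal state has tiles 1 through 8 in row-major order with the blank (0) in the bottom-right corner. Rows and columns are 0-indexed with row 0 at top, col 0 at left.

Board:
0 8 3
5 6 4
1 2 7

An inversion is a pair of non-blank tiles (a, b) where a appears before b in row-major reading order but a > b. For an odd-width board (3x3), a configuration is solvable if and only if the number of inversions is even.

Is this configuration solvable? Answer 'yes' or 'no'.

Inversions (pairs i<j in row-major order where tile[i] > tile[j] > 0): 17
17 is odd, so the puzzle is not solvable.

Answer: no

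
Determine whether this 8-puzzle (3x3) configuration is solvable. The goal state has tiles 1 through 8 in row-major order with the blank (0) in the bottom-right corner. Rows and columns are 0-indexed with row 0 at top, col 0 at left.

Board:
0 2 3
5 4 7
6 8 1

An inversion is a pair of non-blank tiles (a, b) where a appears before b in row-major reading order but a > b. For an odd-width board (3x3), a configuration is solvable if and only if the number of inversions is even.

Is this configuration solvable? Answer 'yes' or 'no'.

Inversions (pairs i<j in row-major order where tile[i] > tile[j] > 0): 9
9 is odd, so the puzzle is not solvable.

Answer: no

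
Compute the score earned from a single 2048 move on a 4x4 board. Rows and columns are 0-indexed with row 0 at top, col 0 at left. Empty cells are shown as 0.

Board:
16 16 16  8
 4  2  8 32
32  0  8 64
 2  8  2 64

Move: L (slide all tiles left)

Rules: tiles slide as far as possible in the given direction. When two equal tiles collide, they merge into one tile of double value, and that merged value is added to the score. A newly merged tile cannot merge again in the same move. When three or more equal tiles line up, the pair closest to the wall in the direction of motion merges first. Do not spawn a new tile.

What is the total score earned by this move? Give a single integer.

Answer: 32

Derivation:
Slide left:
row 0: [16, 16, 16, 8] -> [32, 16, 8, 0]  score +32 (running 32)
row 1: [4, 2, 8, 32] -> [4, 2, 8, 32]  score +0 (running 32)
row 2: [32, 0, 8, 64] -> [32, 8, 64, 0]  score +0 (running 32)
row 3: [2, 8, 2, 64] -> [2, 8, 2, 64]  score +0 (running 32)
Board after move:
32 16  8  0
 4  2  8 32
32  8 64  0
 2  8  2 64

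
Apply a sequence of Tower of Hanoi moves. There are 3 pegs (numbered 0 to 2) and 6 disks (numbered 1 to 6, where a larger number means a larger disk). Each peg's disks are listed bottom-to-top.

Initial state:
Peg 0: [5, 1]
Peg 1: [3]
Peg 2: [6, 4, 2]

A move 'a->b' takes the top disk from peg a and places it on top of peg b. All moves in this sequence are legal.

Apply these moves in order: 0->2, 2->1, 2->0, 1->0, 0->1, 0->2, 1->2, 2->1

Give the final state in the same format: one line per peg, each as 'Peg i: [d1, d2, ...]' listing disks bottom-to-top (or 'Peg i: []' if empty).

Answer: Peg 0: [5]
Peg 1: [3, 1]
Peg 2: [6, 4, 2]

Derivation:
After move 1 (0->2):
Peg 0: [5]
Peg 1: [3]
Peg 2: [6, 4, 2, 1]

After move 2 (2->1):
Peg 0: [5]
Peg 1: [3, 1]
Peg 2: [6, 4, 2]

After move 3 (2->0):
Peg 0: [5, 2]
Peg 1: [3, 1]
Peg 2: [6, 4]

After move 4 (1->0):
Peg 0: [5, 2, 1]
Peg 1: [3]
Peg 2: [6, 4]

After move 5 (0->1):
Peg 0: [5, 2]
Peg 1: [3, 1]
Peg 2: [6, 4]

After move 6 (0->2):
Peg 0: [5]
Peg 1: [3, 1]
Peg 2: [6, 4, 2]

After move 7 (1->2):
Peg 0: [5]
Peg 1: [3]
Peg 2: [6, 4, 2, 1]

After move 8 (2->1):
Peg 0: [5]
Peg 1: [3, 1]
Peg 2: [6, 4, 2]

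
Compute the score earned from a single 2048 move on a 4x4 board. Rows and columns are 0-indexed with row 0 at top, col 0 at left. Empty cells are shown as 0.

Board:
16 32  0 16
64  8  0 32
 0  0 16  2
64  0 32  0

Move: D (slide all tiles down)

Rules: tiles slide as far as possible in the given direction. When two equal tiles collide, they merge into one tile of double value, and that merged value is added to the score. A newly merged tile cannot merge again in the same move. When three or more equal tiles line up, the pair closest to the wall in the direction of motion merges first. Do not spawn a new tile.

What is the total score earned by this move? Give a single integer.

Answer: 128

Derivation:
Slide down:
col 0: [16, 64, 0, 64] -> [0, 0, 16, 128]  score +128 (running 128)
col 1: [32, 8, 0, 0] -> [0, 0, 32, 8]  score +0 (running 128)
col 2: [0, 0, 16, 32] -> [0, 0, 16, 32]  score +0 (running 128)
col 3: [16, 32, 2, 0] -> [0, 16, 32, 2]  score +0 (running 128)
Board after move:
  0   0   0   0
  0   0   0  16
 16  32  16  32
128   8  32   2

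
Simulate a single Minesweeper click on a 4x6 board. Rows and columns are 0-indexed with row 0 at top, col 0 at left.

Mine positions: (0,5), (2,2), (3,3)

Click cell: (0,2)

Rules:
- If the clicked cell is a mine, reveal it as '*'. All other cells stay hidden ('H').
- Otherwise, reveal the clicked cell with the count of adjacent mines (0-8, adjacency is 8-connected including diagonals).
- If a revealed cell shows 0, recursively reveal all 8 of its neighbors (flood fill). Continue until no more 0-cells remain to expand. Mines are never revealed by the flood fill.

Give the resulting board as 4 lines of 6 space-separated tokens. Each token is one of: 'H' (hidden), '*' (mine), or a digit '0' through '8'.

0 0 0 0 1 H
0 1 1 1 1 H
0 1 H H H H
0 1 H H H H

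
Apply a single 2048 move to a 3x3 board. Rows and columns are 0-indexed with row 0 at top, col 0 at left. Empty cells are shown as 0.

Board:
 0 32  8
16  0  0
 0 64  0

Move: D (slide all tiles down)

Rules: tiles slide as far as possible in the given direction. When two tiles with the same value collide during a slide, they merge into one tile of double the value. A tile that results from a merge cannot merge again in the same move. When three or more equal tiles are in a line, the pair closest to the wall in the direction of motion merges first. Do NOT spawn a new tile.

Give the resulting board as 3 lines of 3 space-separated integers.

Answer:  0  0  0
 0 32  0
16 64  8

Derivation:
Slide down:
col 0: [0, 16, 0] -> [0, 0, 16]
col 1: [32, 0, 64] -> [0, 32, 64]
col 2: [8, 0, 0] -> [0, 0, 8]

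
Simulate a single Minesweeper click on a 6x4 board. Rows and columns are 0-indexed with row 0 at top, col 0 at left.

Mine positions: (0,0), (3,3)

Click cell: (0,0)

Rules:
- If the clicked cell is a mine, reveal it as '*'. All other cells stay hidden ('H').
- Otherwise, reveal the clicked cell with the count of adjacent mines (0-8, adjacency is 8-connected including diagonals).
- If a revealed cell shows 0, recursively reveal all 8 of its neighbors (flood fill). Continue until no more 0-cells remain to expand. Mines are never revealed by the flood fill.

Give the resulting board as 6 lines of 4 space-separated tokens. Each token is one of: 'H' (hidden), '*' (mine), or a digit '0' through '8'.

* H H H
H H H H
H H H H
H H H H
H H H H
H H H H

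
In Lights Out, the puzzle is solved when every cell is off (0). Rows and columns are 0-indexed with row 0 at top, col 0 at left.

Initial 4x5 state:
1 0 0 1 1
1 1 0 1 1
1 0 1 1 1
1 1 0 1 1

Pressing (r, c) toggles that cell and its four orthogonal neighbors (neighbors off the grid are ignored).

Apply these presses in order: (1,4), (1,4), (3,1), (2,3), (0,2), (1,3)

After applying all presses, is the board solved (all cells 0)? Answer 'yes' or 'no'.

Answer: no

Derivation:
After press 1 at (1,4):
1 0 0 1 0
1 1 0 0 0
1 0 1 1 0
1 1 0 1 1

After press 2 at (1,4):
1 0 0 1 1
1 1 0 1 1
1 0 1 1 1
1 1 0 1 1

After press 3 at (3,1):
1 0 0 1 1
1 1 0 1 1
1 1 1 1 1
0 0 1 1 1

After press 4 at (2,3):
1 0 0 1 1
1 1 0 0 1
1 1 0 0 0
0 0 1 0 1

After press 5 at (0,2):
1 1 1 0 1
1 1 1 0 1
1 1 0 0 0
0 0 1 0 1

After press 6 at (1,3):
1 1 1 1 1
1 1 0 1 0
1 1 0 1 0
0 0 1 0 1

Lights still on: 13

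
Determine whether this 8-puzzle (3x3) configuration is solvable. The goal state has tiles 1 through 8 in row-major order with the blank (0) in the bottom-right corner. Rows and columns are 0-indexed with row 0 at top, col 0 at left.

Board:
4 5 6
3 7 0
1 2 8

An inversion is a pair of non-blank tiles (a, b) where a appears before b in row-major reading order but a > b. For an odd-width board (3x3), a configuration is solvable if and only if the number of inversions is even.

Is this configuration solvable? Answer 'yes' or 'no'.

Answer: no

Derivation:
Inversions (pairs i<j in row-major order where tile[i] > tile[j] > 0): 13
13 is odd, so the puzzle is not solvable.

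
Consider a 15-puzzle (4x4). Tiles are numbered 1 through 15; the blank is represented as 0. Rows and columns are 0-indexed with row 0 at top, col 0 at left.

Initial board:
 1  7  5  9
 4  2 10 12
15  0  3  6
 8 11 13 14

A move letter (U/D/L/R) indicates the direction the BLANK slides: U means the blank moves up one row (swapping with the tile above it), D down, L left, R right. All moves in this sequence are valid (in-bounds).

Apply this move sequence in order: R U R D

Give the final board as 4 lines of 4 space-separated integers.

Answer:  1  7  5  9
 4  2 12  6
15  3 10  0
 8 11 13 14

Derivation:
After move 1 (R):
 1  7  5  9
 4  2 10 12
15  3  0  6
 8 11 13 14

After move 2 (U):
 1  7  5  9
 4  2  0 12
15  3 10  6
 8 11 13 14

After move 3 (R):
 1  7  5  9
 4  2 12  0
15  3 10  6
 8 11 13 14

After move 4 (D):
 1  7  5  9
 4  2 12  6
15  3 10  0
 8 11 13 14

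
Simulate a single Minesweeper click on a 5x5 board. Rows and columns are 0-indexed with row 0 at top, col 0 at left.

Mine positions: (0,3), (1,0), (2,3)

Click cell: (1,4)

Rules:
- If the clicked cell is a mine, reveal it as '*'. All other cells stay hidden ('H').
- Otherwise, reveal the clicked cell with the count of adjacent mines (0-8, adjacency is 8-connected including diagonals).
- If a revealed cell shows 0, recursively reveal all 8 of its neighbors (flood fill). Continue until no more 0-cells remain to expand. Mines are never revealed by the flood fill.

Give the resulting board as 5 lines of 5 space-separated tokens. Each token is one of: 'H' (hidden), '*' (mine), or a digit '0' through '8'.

H H H H H
H H H H 2
H H H H H
H H H H H
H H H H H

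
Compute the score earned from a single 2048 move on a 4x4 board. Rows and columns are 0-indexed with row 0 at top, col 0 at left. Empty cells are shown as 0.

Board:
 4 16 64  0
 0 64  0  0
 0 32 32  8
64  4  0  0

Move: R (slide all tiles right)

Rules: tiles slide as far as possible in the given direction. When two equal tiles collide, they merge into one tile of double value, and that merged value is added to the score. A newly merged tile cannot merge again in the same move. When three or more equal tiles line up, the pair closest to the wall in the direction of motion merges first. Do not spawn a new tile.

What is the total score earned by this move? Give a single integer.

Slide right:
row 0: [4, 16, 64, 0] -> [0, 4, 16, 64]  score +0 (running 0)
row 1: [0, 64, 0, 0] -> [0, 0, 0, 64]  score +0 (running 0)
row 2: [0, 32, 32, 8] -> [0, 0, 64, 8]  score +64 (running 64)
row 3: [64, 4, 0, 0] -> [0, 0, 64, 4]  score +0 (running 64)
Board after move:
 0  4 16 64
 0  0  0 64
 0  0 64  8
 0  0 64  4

Answer: 64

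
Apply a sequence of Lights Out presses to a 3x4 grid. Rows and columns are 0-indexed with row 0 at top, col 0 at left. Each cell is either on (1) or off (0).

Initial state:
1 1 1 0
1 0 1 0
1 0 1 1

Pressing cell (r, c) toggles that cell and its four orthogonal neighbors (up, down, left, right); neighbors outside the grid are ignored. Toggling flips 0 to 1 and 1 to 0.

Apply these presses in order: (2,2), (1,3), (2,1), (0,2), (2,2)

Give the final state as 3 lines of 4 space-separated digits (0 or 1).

After press 1 at (2,2):
1 1 1 0
1 0 0 0
1 1 0 0

After press 2 at (1,3):
1 1 1 1
1 0 1 1
1 1 0 1

After press 3 at (2,1):
1 1 1 1
1 1 1 1
0 0 1 1

After press 4 at (0,2):
1 0 0 0
1 1 0 1
0 0 1 1

After press 5 at (2,2):
1 0 0 0
1 1 1 1
0 1 0 0

Answer: 1 0 0 0
1 1 1 1
0 1 0 0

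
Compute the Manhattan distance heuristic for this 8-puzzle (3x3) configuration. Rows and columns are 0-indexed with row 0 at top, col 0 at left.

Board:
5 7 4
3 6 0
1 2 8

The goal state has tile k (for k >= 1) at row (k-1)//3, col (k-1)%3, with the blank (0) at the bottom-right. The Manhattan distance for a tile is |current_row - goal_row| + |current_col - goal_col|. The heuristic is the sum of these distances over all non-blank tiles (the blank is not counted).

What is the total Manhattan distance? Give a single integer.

Tile 5: at (0,0), goal (1,1), distance |0-1|+|0-1| = 2
Tile 7: at (0,1), goal (2,0), distance |0-2|+|1-0| = 3
Tile 4: at (0,2), goal (1,0), distance |0-1|+|2-0| = 3
Tile 3: at (1,0), goal (0,2), distance |1-0|+|0-2| = 3
Tile 6: at (1,1), goal (1,2), distance |1-1|+|1-2| = 1
Tile 1: at (2,0), goal (0,0), distance |2-0|+|0-0| = 2
Tile 2: at (2,1), goal (0,1), distance |2-0|+|1-1| = 2
Tile 8: at (2,2), goal (2,1), distance |2-2|+|2-1| = 1
Sum: 2 + 3 + 3 + 3 + 1 + 2 + 2 + 1 = 17

Answer: 17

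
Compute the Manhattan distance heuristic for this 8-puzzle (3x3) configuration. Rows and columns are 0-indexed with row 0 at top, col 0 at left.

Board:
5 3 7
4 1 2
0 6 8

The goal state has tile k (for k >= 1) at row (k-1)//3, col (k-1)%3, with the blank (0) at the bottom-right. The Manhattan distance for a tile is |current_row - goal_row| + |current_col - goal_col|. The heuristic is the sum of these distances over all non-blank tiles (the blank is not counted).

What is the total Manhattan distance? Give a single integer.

Tile 5: (0,0)->(1,1) = 2
Tile 3: (0,1)->(0,2) = 1
Tile 7: (0,2)->(2,0) = 4
Tile 4: (1,0)->(1,0) = 0
Tile 1: (1,1)->(0,0) = 2
Tile 2: (1,2)->(0,1) = 2
Tile 6: (2,1)->(1,2) = 2
Tile 8: (2,2)->(2,1) = 1
Sum: 2 + 1 + 4 + 0 + 2 + 2 + 2 + 1 = 14

Answer: 14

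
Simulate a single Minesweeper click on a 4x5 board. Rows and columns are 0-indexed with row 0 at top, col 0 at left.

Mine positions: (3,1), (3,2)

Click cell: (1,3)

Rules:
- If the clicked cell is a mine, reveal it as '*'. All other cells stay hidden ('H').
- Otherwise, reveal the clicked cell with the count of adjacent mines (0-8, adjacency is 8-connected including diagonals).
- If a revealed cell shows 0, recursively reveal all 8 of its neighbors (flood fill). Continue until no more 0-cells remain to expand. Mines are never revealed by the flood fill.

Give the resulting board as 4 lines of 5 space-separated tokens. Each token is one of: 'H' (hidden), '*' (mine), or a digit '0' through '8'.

0 0 0 0 0
0 0 0 0 0
1 2 2 1 0
H H H 1 0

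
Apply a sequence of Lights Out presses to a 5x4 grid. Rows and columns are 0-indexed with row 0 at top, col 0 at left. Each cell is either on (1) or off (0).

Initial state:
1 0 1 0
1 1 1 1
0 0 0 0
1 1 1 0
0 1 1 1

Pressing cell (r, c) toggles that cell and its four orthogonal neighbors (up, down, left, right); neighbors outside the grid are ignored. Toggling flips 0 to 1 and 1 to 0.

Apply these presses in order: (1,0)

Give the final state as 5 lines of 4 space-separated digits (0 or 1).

Answer: 0 0 1 0
0 0 1 1
1 0 0 0
1 1 1 0
0 1 1 1

Derivation:
After press 1 at (1,0):
0 0 1 0
0 0 1 1
1 0 0 0
1 1 1 0
0 1 1 1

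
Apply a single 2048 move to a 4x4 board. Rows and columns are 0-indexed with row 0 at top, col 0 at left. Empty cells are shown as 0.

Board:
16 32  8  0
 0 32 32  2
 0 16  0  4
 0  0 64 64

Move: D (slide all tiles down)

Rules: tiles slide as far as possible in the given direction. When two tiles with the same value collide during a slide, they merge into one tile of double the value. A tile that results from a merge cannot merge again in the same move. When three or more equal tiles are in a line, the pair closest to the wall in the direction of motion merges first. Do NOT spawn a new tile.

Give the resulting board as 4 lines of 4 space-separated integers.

Slide down:
col 0: [16, 0, 0, 0] -> [0, 0, 0, 16]
col 1: [32, 32, 16, 0] -> [0, 0, 64, 16]
col 2: [8, 32, 0, 64] -> [0, 8, 32, 64]
col 3: [0, 2, 4, 64] -> [0, 2, 4, 64]

Answer:  0  0  0  0
 0  0  8  2
 0 64 32  4
16 16 64 64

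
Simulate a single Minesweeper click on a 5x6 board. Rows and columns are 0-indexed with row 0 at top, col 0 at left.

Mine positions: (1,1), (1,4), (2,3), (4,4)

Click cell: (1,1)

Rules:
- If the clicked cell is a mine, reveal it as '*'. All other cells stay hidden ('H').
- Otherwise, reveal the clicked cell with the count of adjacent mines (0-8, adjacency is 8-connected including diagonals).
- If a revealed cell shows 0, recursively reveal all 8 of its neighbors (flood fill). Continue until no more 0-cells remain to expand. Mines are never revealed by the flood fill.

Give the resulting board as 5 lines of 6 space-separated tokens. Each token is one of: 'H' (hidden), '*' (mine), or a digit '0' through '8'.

H H H H H H
H * H H H H
H H H H H H
H H H H H H
H H H H H H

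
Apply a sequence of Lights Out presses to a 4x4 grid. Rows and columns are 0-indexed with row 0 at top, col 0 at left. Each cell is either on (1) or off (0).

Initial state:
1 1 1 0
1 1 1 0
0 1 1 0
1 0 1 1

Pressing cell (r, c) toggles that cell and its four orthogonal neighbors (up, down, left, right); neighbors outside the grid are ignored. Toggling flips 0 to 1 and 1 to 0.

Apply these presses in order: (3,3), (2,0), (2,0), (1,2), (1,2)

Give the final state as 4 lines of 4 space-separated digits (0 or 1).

Answer: 1 1 1 0
1 1 1 0
0 1 1 1
1 0 0 0

Derivation:
After press 1 at (3,3):
1 1 1 0
1 1 1 0
0 1 1 1
1 0 0 0

After press 2 at (2,0):
1 1 1 0
0 1 1 0
1 0 1 1
0 0 0 0

After press 3 at (2,0):
1 1 1 0
1 1 1 0
0 1 1 1
1 0 0 0

After press 4 at (1,2):
1 1 0 0
1 0 0 1
0 1 0 1
1 0 0 0

After press 5 at (1,2):
1 1 1 0
1 1 1 0
0 1 1 1
1 0 0 0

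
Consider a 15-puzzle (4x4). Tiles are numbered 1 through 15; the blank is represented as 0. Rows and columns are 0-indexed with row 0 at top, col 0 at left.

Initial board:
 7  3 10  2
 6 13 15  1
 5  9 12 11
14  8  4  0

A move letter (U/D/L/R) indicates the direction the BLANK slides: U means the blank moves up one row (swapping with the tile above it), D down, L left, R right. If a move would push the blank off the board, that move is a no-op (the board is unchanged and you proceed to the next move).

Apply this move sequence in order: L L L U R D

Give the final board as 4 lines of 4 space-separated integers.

After move 1 (L):
 7  3 10  2
 6 13 15  1
 5  9 12 11
14  8  0  4

After move 2 (L):
 7  3 10  2
 6 13 15  1
 5  9 12 11
14  0  8  4

After move 3 (L):
 7  3 10  2
 6 13 15  1
 5  9 12 11
 0 14  8  4

After move 4 (U):
 7  3 10  2
 6 13 15  1
 0  9 12 11
 5 14  8  4

After move 5 (R):
 7  3 10  2
 6 13 15  1
 9  0 12 11
 5 14  8  4

After move 6 (D):
 7  3 10  2
 6 13 15  1
 9 14 12 11
 5  0  8  4

Answer:  7  3 10  2
 6 13 15  1
 9 14 12 11
 5  0  8  4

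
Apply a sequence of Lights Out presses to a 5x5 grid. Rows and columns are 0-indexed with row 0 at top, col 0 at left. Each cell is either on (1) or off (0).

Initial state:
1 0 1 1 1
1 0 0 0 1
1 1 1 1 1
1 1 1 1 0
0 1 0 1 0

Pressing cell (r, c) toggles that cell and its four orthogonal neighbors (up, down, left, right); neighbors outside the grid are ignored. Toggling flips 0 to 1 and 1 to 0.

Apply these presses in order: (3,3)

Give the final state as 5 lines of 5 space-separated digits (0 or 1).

Answer: 1 0 1 1 1
1 0 0 0 1
1 1 1 0 1
1 1 0 0 1
0 1 0 0 0

Derivation:
After press 1 at (3,3):
1 0 1 1 1
1 0 0 0 1
1 1 1 0 1
1 1 0 0 1
0 1 0 0 0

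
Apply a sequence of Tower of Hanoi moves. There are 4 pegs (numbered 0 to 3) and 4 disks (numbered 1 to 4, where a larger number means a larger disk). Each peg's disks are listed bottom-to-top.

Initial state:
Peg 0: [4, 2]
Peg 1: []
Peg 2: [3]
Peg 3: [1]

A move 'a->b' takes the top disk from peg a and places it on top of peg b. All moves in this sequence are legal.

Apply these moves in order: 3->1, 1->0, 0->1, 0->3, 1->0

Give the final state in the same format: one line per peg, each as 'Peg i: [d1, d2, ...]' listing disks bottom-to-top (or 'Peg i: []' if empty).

Answer: Peg 0: [4, 1]
Peg 1: []
Peg 2: [3]
Peg 3: [2]

Derivation:
After move 1 (3->1):
Peg 0: [4, 2]
Peg 1: [1]
Peg 2: [3]
Peg 3: []

After move 2 (1->0):
Peg 0: [4, 2, 1]
Peg 1: []
Peg 2: [3]
Peg 3: []

After move 3 (0->1):
Peg 0: [4, 2]
Peg 1: [1]
Peg 2: [3]
Peg 3: []

After move 4 (0->3):
Peg 0: [4]
Peg 1: [1]
Peg 2: [3]
Peg 3: [2]

After move 5 (1->0):
Peg 0: [4, 1]
Peg 1: []
Peg 2: [3]
Peg 3: [2]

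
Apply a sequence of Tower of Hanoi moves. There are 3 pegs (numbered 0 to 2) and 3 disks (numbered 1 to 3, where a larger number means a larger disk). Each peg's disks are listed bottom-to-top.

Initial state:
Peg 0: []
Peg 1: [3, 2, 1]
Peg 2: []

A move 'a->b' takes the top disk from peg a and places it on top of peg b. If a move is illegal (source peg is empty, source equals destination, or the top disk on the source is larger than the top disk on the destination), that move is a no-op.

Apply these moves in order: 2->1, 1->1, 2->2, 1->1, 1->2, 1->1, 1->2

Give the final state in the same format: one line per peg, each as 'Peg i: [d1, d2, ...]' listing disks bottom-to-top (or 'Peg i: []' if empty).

After move 1 (2->1):
Peg 0: []
Peg 1: [3, 2, 1]
Peg 2: []

After move 2 (1->1):
Peg 0: []
Peg 1: [3, 2, 1]
Peg 2: []

After move 3 (2->2):
Peg 0: []
Peg 1: [3, 2, 1]
Peg 2: []

After move 4 (1->1):
Peg 0: []
Peg 1: [3, 2, 1]
Peg 2: []

After move 5 (1->2):
Peg 0: []
Peg 1: [3, 2]
Peg 2: [1]

After move 6 (1->1):
Peg 0: []
Peg 1: [3, 2]
Peg 2: [1]

After move 7 (1->2):
Peg 0: []
Peg 1: [3, 2]
Peg 2: [1]

Answer: Peg 0: []
Peg 1: [3, 2]
Peg 2: [1]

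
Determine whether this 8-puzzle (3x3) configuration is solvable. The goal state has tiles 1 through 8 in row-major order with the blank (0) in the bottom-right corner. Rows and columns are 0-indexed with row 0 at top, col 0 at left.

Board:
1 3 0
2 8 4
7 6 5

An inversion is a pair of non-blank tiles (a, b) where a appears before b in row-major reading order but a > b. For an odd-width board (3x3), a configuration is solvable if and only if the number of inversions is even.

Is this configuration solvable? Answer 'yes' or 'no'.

Answer: yes

Derivation:
Inversions (pairs i<j in row-major order where tile[i] > tile[j] > 0): 8
8 is even, so the puzzle is solvable.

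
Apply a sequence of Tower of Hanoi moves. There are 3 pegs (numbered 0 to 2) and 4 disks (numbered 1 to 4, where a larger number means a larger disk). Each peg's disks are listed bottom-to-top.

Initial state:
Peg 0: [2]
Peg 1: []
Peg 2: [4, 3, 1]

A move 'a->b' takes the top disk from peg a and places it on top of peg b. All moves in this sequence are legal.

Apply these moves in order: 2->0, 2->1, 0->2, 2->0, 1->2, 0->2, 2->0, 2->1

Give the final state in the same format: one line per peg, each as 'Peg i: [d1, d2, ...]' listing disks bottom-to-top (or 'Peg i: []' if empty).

After move 1 (2->0):
Peg 0: [2, 1]
Peg 1: []
Peg 2: [4, 3]

After move 2 (2->1):
Peg 0: [2, 1]
Peg 1: [3]
Peg 2: [4]

After move 3 (0->2):
Peg 0: [2]
Peg 1: [3]
Peg 2: [4, 1]

After move 4 (2->0):
Peg 0: [2, 1]
Peg 1: [3]
Peg 2: [4]

After move 5 (1->2):
Peg 0: [2, 1]
Peg 1: []
Peg 2: [4, 3]

After move 6 (0->2):
Peg 0: [2]
Peg 1: []
Peg 2: [4, 3, 1]

After move 7 (2->0):
Peg 0: [2, 1]
Peg 1: []
Peg 2: [4, 3]

After move 8 (2->1):
Peg 0: [2, 1]
Peg 1: [3]
Peg 2: [4]

Answer: Peg 0: [2, 1]
Peg 1: [3]
Peg 2: [4]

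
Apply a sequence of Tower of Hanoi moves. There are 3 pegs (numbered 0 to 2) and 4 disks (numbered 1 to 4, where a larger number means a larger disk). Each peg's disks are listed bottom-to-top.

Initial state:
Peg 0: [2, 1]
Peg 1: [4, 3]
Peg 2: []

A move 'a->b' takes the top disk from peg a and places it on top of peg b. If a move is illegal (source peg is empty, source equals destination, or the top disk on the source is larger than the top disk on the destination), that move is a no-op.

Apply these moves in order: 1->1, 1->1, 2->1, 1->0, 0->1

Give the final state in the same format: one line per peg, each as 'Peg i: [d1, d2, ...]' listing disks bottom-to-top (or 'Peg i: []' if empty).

After move 1 (1->1):
Peg 0: [2, 1]
Peg 1: [4, 3]
Peg 2: []

After move 2 (1->1):
Peg 0: [2, 1]
Peg 1: [4, 3]
Peg 2: []

After move 3 (2->1):
Peg 0: [2, 1]
Peg 1: [4, 3]
Peg 2: []

After move 4 (1->0):
Peg 0: [2, 1]
Peg 1: [4, 3]
Peg 2: []

After move 5 (0->1):
Peg 0: [2]
Peg 1: [4, 3, 1]
Peg 2: []

Answer: Peg 0: [2]
Peg 1: [4, 3, 1]
Peg 2: []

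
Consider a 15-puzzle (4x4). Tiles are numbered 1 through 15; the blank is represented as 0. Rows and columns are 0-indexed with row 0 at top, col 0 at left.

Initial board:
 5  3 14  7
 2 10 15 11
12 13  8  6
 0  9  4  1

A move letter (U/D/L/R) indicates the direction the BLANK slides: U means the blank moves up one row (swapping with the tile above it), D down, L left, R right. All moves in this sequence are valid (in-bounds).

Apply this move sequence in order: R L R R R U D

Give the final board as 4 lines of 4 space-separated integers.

Answer:  5  3 14  7
 2 10 15 11
12 13  8  6
 9  4  1  0

Derivation:
After move 1 (R):
 5  3 14  7
 2 10 15 11
12 13  8  6
 9  0  4  1

After move 2 (L):
 5  3 14  7
 2 10 15 11
12 13  8  6
 0  9  4  1

After move 3 (R):
 5  3 14  7
 2 10 15 11
12 13  8  6
 9  0  4  1

After move 4 (R):
 5  3 14  7
 2 10 15 11
12 13  8  6
 9  4  0  1

After move 5 (R):
 5  3 14  7
 2 10 15 11
12 13  8  6
 9  4  1  0

After move 6 (U):
 5  3 14  7
 2 10 15 11
12 13  8  0
 9  4  1  6

After move 7 (D):
 5  3 14  7
 2 10 15 11
12 13  8  6
 9  4  1  0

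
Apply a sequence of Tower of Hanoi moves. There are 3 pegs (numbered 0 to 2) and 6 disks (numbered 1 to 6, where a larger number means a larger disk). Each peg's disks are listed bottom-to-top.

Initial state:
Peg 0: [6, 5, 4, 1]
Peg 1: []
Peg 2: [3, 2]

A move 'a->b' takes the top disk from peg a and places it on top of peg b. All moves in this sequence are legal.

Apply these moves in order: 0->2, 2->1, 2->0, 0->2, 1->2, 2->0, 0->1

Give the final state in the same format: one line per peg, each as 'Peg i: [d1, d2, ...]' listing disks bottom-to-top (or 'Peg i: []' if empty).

After move 1 (0->2):
Peg 0: [6, 5, 4]
Peg 1: []
Peg 2: [3, 2, 1]

After move 2 (2->1):
Peg 0: [6, 5, 4]
Peg 1: [1]
Peg 2: [3, 2]

After move 3 (2->0):
Peg 0: [6, 5, 4, 2]
Peg 1: [1]
Peg 2: [3]

After move 4 (0->2):
Peg 0: [6, 5, 4]
Peg 1: [1]
Peg 2: [3, 2]

After move 5 (1->2):
Peg 0: [6, 5, 4]
Peg 1: []
Peg 2: [3, 2, 1]

After move 6 (2->0):
Peg 0: [6, 5, 4, 1]
Peg 1: []
Peg 2: [3, 2]

After move 7 (0->1):
Peg 0: [6, 5, 4]
Peg 1: [1]
Peg 2: [3, 2]

Answer: Peg 0: [6, 5, 4]
Peg 1: [1]
Peg 2: [3, 2]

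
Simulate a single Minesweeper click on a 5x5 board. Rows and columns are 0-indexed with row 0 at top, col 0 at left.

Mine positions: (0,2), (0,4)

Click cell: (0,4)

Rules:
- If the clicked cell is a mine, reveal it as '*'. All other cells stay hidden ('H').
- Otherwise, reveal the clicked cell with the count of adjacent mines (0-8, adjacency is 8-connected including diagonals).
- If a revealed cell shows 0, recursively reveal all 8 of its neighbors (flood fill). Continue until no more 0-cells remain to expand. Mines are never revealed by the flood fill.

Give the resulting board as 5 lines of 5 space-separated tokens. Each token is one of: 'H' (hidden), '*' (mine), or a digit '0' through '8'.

H H H H *
H H H H H
H H H H H
H H H H H
H H H H H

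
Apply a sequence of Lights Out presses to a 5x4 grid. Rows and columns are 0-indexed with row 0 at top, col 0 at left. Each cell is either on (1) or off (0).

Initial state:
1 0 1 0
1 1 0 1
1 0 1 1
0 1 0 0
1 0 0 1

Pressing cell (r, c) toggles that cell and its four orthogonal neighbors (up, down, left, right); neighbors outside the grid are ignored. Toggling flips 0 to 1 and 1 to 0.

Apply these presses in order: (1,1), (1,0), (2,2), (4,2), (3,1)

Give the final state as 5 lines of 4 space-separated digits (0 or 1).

After press 1 at (1,1):
1 1 1 0
0 0 1 1
1 1 1 1
0 1 0 0
1 0 0 1

After press 2 at (1,0):
0 1 1 0
1 1 1 1
0 1 1 1
0 1 0 0
1 0 0 1

After press 3 at (2,2):
0 1 1 0
1 1 0 1
0 0 0 0
0 1 1 0
1 0 0 1

After press 4 at (4,2):
0 1 1 0
1 1 0 1
0 0 0 0
0 1 0 0
1 1 1 0

After press 5 at (3,1):
0 1 1 0
1 1 0 1
0 1 0 0
1 0 1 0
1 0 1 0

Answer: 0 1 1 0
1 1 0 1
0 1 0 0
1 0 1 0
1 0 1 0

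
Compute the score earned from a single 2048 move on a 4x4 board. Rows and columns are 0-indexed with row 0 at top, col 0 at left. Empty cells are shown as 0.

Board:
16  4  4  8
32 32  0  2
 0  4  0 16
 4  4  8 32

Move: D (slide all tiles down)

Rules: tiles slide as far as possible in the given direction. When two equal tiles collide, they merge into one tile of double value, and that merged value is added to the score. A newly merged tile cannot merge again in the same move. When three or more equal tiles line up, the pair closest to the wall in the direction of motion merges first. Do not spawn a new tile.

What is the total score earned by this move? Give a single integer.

Slide down:
col 0: [16, 32, 0, 4] -> [0, 16, 32, 4]  score +0 (running 0)
col 1: [4, 32, 4, 4] -> [0, 4, 32, 8]  score +8 (running 8)
col 2: [4, 0, 0, 8] -> [0, 0, 4, 8]  score +0 (running 8)
col 3: [8, 2, 16, 32] -> [8, 2, 16, 32]  score +0 (running 8)
Board after move:
 0  0  0  8
16  4  0  2
32 32  4 16
 4  8  8 32

Answer: 8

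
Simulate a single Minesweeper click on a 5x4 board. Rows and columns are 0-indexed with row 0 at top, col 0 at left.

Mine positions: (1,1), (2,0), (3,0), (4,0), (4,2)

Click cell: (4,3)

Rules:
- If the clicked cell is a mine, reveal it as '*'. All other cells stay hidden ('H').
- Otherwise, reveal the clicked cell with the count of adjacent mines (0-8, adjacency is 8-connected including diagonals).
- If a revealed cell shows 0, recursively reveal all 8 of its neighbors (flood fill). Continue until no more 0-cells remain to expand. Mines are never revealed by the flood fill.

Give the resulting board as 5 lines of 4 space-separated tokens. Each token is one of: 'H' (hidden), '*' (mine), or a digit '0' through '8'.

H H H H
H H H H
H H H H
H H H H
H H H 1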